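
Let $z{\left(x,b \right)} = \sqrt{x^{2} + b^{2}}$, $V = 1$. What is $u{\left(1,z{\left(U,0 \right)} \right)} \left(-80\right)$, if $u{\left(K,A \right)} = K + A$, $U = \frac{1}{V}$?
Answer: $-160$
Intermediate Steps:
$U = 1$ ($U = 1^{-1} = 1$)
$z{\left(x,b \right)} = \sqrt{b^{2} + x^{2}}$
$u{\left(K,A \right)} = A + K$
$u{\left(1,z{\left(U,0 \right)} \right)} \left(-80\right) = \left(\sqrt{0^{2} + 1^{2}} + 1\right) \left(-80\right) = \left(\sqrt{0 + 1} + 1\right) \left(-80\right) = \left(\sqrt{1} + 1\right) \left(-80\right) = \left(1 + 1\right) \left(-80\right) = 2 \left(-80\right) = -160$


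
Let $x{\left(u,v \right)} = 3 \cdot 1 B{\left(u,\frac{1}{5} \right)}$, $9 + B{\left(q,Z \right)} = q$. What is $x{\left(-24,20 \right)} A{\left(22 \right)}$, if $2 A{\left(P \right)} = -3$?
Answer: $\frac{297}{2} \approx 148.5$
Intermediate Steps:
$B{\left(q,Z \right)} = -9 + q$
$A{\left(P \right)} = - \frac{3}{2}$ ($A{\left(P \right)} = \frac{1}{2} \left(-3\right) = - \frac{3}{2}$)
$x{\left(u,v \right)} = -27 + 3 u$ ($x{\left(u,v \right)} = 3 \cdot 1 \left(-9 + u\right) = 3 \left(-9 + u\right) = -27 + 3 u$)
$x{\left(-24,20 \right)} A{\left(22 \right)} = \left(-27 + 3 \left(-24\right)\right) \left(- \frac{3}{2}\right) = \left(-27 - 72\right) \left(- \frac{3}{2}\right) = \left(-99\right) \left(- \frac{3}{2}\right) = \frac{297}{2}$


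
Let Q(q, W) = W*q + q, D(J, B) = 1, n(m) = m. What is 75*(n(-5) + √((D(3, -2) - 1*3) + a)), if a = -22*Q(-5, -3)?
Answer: -375 + 75*I*√222 ≈ -375.0 + 1117.5*I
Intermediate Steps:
Q(q, W) = q + W*q
a = -220 (a = -(-110)*(1 - 3) = -(-110)*(-2) = -22*10 = -220)
75*(n(-5) + √((D(3, -2) - 1*3) + a)) = 75*(-5 + √((1 - 1*3) - 220)) = 75*(-5 + √((1 - 3) - 220)) = 75*(-5 + √(-2 - 220)) = 75*(-5 + √(-222)) = 75*(-5 + I*√222) = -375 + 75*I*√222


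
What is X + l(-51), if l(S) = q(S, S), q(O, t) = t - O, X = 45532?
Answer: 45532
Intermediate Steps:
l(S) = 0 (l(S) = S - S = 0)
X + l(-51) = 45532 + 0 = 45532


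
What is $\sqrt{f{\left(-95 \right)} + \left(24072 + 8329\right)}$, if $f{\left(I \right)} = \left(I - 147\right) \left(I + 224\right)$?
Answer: $13 \sqrt{7} \approx 34.395$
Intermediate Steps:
$f{\left(I \right)} = \left(-147 + I\right) \left(224 + I\right)$
$\sqrt{f{\left(-95 \right)} + \left(24072 + 8329\right)} = \sqrt{\left(-32928 + \left(-95\right)^{2} + 77 \left(-95\right)\right) + \left(24072 + 8329\right)} = \sqrt{\left(-32928 + 9025 - 7315\right) + 32401} = \sqrt{-31218 + 32401} = \sqrt{1183} = 13 \sqrt{7}$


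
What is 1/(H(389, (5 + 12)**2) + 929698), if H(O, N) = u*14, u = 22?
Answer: 1/930006 ≈ 1.0753e-6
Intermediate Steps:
H(O, N) = 308 (H(O, N) = 22*14 = 308)
1/(H(389, (5 + 12)**2) + 929698) = 1/(308 + 929698) = 1/930006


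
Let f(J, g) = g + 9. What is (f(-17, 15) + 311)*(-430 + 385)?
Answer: -15075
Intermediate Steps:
f(J, g) = 9 + g
(f(-17, 15) + 311)*(-430 + 385) = ((9 + 15) + 311)*(-430 + 385) = (24 + 311)*(-45) = 335*(-45) = -15075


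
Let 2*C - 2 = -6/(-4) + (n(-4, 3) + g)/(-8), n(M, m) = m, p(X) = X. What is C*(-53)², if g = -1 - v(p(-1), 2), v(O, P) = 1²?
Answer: 75843/16 ≈ 4740.2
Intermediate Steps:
v(O, P) = 1
g = -2 (g = -1 - 1*1 = -1 - 1 = -2)
C = 27/16 (C = 1 + (-6/(-4) + (3 - 2)/(-8))/2 = 1 + (-6*(-¼) + 1*(-⅛))/2 = 1 + (3/2 - ⅛)/2 = 1 + (½)*(11/8) = 1 + 11/16 = 27/16 ≈ 1.6875)
C*(-53)² = (27/16)*(-53)² = (27/16)*2809 = 75843/16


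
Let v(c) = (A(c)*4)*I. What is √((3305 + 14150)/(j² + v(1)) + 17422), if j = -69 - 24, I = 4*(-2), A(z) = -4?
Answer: 81*√204583093/8777 ≈ 132.00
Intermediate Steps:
I = -8
j = -93
v(c) = 128 (v(c) = -4*4*(-8) = -16*(-8) = 128)
√((3305 + 14150)/(j² + v(1)) + 17422) = √((3305 + 14150)/((-93)² + 128) + 17422) = √(17455/(8649 + 128) + 17422) = √(17455/8777 + 17422) = √(152930349/8777) = 81*√204583093/8777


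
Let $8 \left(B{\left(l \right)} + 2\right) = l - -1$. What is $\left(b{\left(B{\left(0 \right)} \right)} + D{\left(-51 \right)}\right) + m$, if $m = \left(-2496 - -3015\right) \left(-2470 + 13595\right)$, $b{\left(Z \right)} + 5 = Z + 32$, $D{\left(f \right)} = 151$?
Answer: $\frac{46192409}{8} \approx 5.774 \cdot 10^{6}$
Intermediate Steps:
$B{\left(l \right)} = - \frac{15}{8} + \frac{l}{8}$ ($B{\left(l \right)} = -2 + \frac{l - -1}{8} = -2 + \frac{l + 1}{8} = -2 + \frac{1 + l}{8} = -2 + \left(\frac{1}{8} + \frac{l}{8}\right) = - \frac{15}{8} + \frac{l}{8}$)
$b{\left(Z \right)} = 27 + Z$ ($b{\left(Z \right)} = -5 + \left(Z + 32\right) = -5 + \left(32 + Z\right) = 27 + Z$)
$m = 5773875$ ($m = \left(-2496 + 3015\right) 11125 = 519 \cdot 11125 = 5773875$)
$\left(b{\left(B{\left(0 \right)} \right)} + D{\left(-51 \right)}\right) + m = \left(\left(27 + \left(- \frac{15}{8} + \frac{1}{8} \cdot 0\right)\right) + 151\right) + 5773875 = \left(\left(27 + \left(- \frac{15}{8} + 0\right)\right) + 151\right) + 5773875 = \left(\left(27 - \frac{15}{8}\right) + 151\right) + 5773875 = \left(\frac{201}{8} + 151\right) + 5773875 = \frac{1409}{8} + 5773875 = \frac{46192409}{8}$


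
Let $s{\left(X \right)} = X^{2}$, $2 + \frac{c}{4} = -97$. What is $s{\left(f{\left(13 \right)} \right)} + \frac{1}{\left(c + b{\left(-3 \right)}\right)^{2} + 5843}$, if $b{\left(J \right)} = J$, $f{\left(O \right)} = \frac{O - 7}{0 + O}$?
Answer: $\frac{5941753}{27892436} \approx 0.21302$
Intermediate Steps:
$c = -396$ ($c = -8 + 4 \left(-97\right) = -8 - 388 = -396$)
$f{\left(O \right)} = \frac{-7 + O}{O}$
$s{\left(f{\left(13 \right)} \right)} + \frac{1}{\left(c + b{\left(-3 \right)}\right)^{2} + 5843} = \left(\frac{-7 + 13}{13}\right)^{2} + \frac{1}{\left(-396 - 3\right)^{2} + 5843} = \left(\frac{1}{13} \cdot 6\right)^{2} + \frac{1}{\left(-399\right)^{2} + 5843} = \left(\frac{6}{13}\right)^{2} + \frac{1}{159201 + 5843} = \frac{36}{169} + \frac{1}{165044} = \frac{5941753}{27892436}$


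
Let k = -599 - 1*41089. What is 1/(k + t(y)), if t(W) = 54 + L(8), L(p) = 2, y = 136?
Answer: -1/41632 ≈ -2.4020e-5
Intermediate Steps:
k = -41688 (k = -599 - 41089 = -41688)
t(W) = 56 (t(W) = 54 + 2 = 56)
1/(k + t(y)) = 1/(-41688 + 56) = 1/(-41632) = -1/41632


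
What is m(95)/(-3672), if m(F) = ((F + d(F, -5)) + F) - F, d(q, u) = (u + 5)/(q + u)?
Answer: -95/3672 ≈ -0.025871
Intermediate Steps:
d(q, u) = (5 + u)/(q + u)
m(F) = F (m(F) = ((F + (5 - 5)/(F - 5)) + F) - F = ((F + 0/(-5 + F)) + F) - F = ((F + 0) + F) - F = (F + F) - F = 2*F - F = F)
m(95)/(-3672) = 95/(-3672) = 95*(-1/3672) = -95/3672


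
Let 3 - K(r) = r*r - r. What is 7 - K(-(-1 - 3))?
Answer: 16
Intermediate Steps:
K(r) = 3 + r - r² (K(r) = 3 - (r*r - r) = 3 - (r² - r) = 3 + (r - r²) = 3 + r - r²)
7 - K(-(-1 - 3)) = 7 - (3 - (-1 - 3) - (-(-1 - 3))²) = 7 - (3 - 1*(-4) - (-1*(-4))²) = 7 - (3 + 4 - 1*4²) = 7 - (3 + 4 - 1*16) = 7 - (3 + 4 - 16) = 7 - 1*(-9) = 7 + 9 = 16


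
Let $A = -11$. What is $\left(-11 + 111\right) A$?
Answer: $-1100$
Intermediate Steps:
$\left(-11 + 111\right) A = \left(-11 + 111\right) \left(-11\right) = 100 \left(-11\right) = -1100$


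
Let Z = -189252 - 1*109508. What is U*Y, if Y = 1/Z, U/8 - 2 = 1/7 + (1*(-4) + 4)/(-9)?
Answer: -3/52283 ≈ -5.7380e-5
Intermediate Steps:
Z = -298760 (Z = -189252 - 109508 = -298760)
U = 120/7 (U = 16 + 8*(1/7 + (1*(-4) + 4)/(-9)) = 16 + 8*(1*(1/7) + (-4 + 4)*(-1/9)) = 16 + 8*(1/7 + 0*(-1/9)) = 16 + 8*(1/7 + 0) = 16 + 8*(1/7) = 16 + 8/7 = 120/7 ≈ 17.143)
Y = -1/298760 (Y = 1/(-298760) = -1/298760 ≈ -3.3472e-6)
U*Y = (120/7)*(-1/298760) = -3/52283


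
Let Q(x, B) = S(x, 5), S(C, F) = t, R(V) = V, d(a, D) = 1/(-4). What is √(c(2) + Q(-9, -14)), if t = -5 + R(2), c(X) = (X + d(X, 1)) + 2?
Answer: √3/2 ≈ 0.86602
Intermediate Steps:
d(a, D) = -¼
c(X) = 7/4 + X (c(X) = (X - ¼) + 2 = (-¼ + X) + 2 = 7/4 + X)
t = -3 (t = -5 + 2 = -3)
S(C, F) = -3
Q(x, B) = -3
√(c(2) + Q(-9, -14)) = √((7/4 + 2) - 3) = √(15/4 - 3) = √(¾) = √3/2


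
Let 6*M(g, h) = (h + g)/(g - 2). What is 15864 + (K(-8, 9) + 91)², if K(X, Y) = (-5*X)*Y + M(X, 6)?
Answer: 197365561/900 ≈ 2.1930e+5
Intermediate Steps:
M(g, h) = (g + h)/(6*(-2 + g)) (M(g, h) = ((h + g)/(g - 2))/6 = ((g + h)/(-2 + g))/6 = (g + h)/(6*(-2 + g)))
K(X, Y) = -5*X*Y + (6 + X)/(6*(-2 + X)) (K(X, Y) = (-5*X)*Y + (X + 6)/(6*(-2 + X)) = -5*X*Y + (6 + X)/(6*(-2 + X)))
15864 + (K(-8, 9) + 91)² = 15864 + ((6 - 8 - 30*(-8)*9*(-2 - 8))/(6*(-2 - 8)) + 91)² = 15864 + ((⅙)*(6 - 8 - 30*(-8)*9*(-10))/(-10) + 91)² = 15864 + ((⅙)*(-⅒)*(6 - 8 - 21600) + 91)² = 15864 + ((⅙)*(-⅒)*(-21602) + 91)² = 15864 + (10801/30 + 91)² = 15864 + (13531/30)² = 15864 + 183087961/900 = 197365561/900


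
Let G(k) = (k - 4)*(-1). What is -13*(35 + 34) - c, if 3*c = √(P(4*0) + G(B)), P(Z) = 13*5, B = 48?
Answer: -897 - √21/3 ≈ -898.53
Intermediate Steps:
P(Z) = 65
G(k) = 4 - k (G(k) = (-4 + k)*(-1) = 4 - k)
c = √21/3 (c = √(65 + (4 - 1*48))/3 = √(65 + (4 - 48))/3 = √(65 - 44)/3 = √21/3 ≈ 1.5275)
-13*(35 + 34) - c = -13*(35 + 34) - √21/3 = -13*69 - √21/3 = -897 - √21/3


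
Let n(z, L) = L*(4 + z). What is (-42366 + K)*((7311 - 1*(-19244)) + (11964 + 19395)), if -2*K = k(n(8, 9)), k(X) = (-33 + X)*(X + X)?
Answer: -2922687924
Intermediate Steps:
k(X) = 2*X*(-33 + X) (k(X) = (-33 + X)*(2*X) = 2*X*(-33 + X))
K = -8100 (K = -9*(4 + 8)*(-33 + 9*(4 + 8)) = -9*12*(-33 + 9*12) = -108*(-33 + 108) = -108*75 = -½*16200 = -8100)
(-42366 + K)*((7311 - 1*(-19244)) + (11964 + 19395)) = (-42366 - 8100)*((7311 - 1*(-19244)) + (11964 + 19395)) = -50466*((7311 + 19244) + 31359) = -50466*(26555 + 31359) = -50466*57914 = -2922687924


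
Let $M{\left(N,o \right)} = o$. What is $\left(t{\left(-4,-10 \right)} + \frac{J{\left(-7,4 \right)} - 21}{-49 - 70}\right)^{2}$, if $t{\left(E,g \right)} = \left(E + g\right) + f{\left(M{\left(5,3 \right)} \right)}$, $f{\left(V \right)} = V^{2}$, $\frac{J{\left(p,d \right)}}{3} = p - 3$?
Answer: $\frac{1024}{49} \approx 20.898$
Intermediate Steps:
$J{\left(p,d \right)} = -9 + 3 p$ ($J{\left(p,d \right)} = 3 \left(p - 3\right) = 3 \left(-3 + p\right) = -9 + 3 p$)
$t{\left(E,g \right)} = 9 + E + g$ ($t{\left(E,g \right)} = \left(E + g\right) + 3^{2} = \left(E + g\right) + 9 = 9 + E + g$)
$\left(t{\left(-4,-10 \right)} + \frac{J{\left(-7,4 \right)} - 21}{-49 - 70}\right)^{2} = \left(\left(9 - 4 - 10\right) + \frac{\left(-9 + 3 \left(-7\right)\right) - 21}{-49 - 70}\right)^{2} = \left(-5 + \frac{\left(-9 - 21\right) - 21}{-119}\right)^{2} = \left(-5 + \left(-30 - 21\right) \left(- \frac{1}{119}\right)\right)^{2} = \left(-5 - - \frac{3}{7}\right)^{2} = \left(-5 + \frac{3}{7}\right)^{2} = \left(- \frac{32}{7}\right)^{2} = \frac{1024}{49}$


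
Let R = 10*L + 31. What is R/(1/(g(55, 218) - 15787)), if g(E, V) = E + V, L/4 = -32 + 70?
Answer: -24062214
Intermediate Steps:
L = 152 (L = 4*(-32 + 70) = 4*38 = 152)
R = 1551 (R = 10*152 + 31 = 1520 + 31 = 1551)
R/(1/(g(55, 218) - 15787)) = 1551/(1/((55 + 218) - 15787)) = 1551/(1/(273 - 15787)) = 1551/(1/(-15514)) = 1551/(-1/15514) = 1551*(-15514) = -24062214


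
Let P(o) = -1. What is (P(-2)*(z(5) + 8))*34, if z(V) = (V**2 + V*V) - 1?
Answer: -1938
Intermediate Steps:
z(V) = -1 + 2*V**2 (z(V) = (V**2 + V**2) - 1 = 2*V**2 - 1 = -1 + 2*V**2)
(P(-2)*(z(5) + 8))*34 = -((-1 + 2*5**2) + 8)*34 = -((-1 + 2*25) + 8)*34 = -((-1 + 50) + 8)*34 = -(49 + 8)*34 = -1*57*34 = -57*34 = -1938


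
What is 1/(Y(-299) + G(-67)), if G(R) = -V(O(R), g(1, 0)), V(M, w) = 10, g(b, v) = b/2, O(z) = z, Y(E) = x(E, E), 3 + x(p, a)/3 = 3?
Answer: -⅒ ≈ -0.10000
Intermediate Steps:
x(p, a) = 0 (x(p, a) = -9 + 3*3 = -9 + 9 = 0)
Y(E) = 0
g(b, v) = b/2 (g(b, v) = b*(½) = b/2)
G(R) = -10 (G(R) = -1*10 = -10)
1/(Y(-299) + G(-67)) = 1/(0 - 10) = 1/(-10) = -⅒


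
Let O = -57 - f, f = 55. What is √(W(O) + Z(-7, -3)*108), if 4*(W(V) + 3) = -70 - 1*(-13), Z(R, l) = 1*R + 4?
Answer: I*√1365/2 ≈ 18.473*I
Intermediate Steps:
O = -112 (O = -57 - 1*55 = -57 - 55 = -112)
Z(R, l) = 4 + R (Z(R, l) = R + 4 = 4 + R)
W(V) = -69/4 (W(V) = -3 + (-70 - 1*(-13))/4 = -3 + (-70 + 13)/4 = -3 + (¼)*(-57) = -3 - 57/4 = -69/4)
√(W(O) + Z(-7, -3)*108) = √(-69/4 + (4 - 7)*108) = √(-69/4 - 3*108) = √(-69/4 - 324) = √(-1365/4) = I*√1365/2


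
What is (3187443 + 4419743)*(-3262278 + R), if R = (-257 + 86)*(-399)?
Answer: -24297724836114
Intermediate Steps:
R = 68229 (R = -171*(-399) = 68229)
(3187443 + 4419743)*(-3262278 + R) = (3187443 + 4419743)*(-3262278 + 68229) = 7607186*(-3194049) = -24297724836114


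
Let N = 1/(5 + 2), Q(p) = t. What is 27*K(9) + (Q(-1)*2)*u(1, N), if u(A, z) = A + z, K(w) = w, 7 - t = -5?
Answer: 1893/7 ≈ 270.43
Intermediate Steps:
t = 12 (t = 7 - 1*(-5) = 7 + 5 = 12)
Q(p) = 12
N = ⅐ (N = 1/7 = ⅐ ≈ 0.14286)
27*K(9) + (Q(-1)*2)*u(1, N) = 27*9 + (12*2)*(1 + ⅐) = 243 + 24*(8/7) = 243 + 192/7 = 1893/7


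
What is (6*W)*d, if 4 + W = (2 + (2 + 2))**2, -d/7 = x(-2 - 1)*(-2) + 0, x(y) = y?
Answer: -8064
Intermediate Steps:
d = -42 (d = -7*((-2 - 1)*(-2) + 0) = -7*(-3*(-2) + 0) = -7*(6 + 0) = -7*6 = -42)
W = 32 (W = -4 + (2 + (2 + 2))**2 = -4 + (2 + 4)**2 = -4 + 6**2 = -4 + 36 = 32)
(6*W)*d = (6*32)*(-42) = 192*(-42) = -8064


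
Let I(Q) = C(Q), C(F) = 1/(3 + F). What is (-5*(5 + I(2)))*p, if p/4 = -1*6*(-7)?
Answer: -4368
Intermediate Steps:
I(Q) = 1/(3 + Q)
p = 168 (p = 4*(-1*6*(-7)) = 4*(-6*(-7)) = 4*42 = 168)
(-5*(5 + I(2)))*p = -5*(5 + 1/(3 + 2))*168 = -5*(5 + 1/5)*168 = -5*26/5*168 = -26*168 = -4368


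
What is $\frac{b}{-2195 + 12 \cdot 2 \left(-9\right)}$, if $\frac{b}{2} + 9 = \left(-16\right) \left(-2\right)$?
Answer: $- \frac{46}{2411} \approx -0.019079$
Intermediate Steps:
$b = 46$ ($b = -18 + 2 \left(\left(-16\right) \left(-2\right)\right) = -18 + 2 \cdot 32 = -18 + 64 = 46$)
$\frac{b}{-2195 + 12 \cdot 2 \left(-9\right)} = \frac{1}{-2195 + 12 \cdot 2 \left(-9\right)} 46 = \frac{1}{-2195 + 24 \left(-9\right)} 46 = \frac{1}{-2195 - 216} \cdot 46 = \frac{1}{-2411} \cdot 46 = \left(- \frac{1}{2411}\right) 46 = - \frac{46}{2411}$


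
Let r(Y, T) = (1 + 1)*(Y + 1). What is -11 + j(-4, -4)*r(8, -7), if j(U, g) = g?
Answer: -83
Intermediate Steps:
r(Y, T) = 2 + 2*Y (r(Y, T) = 2*(1 + Y) = 2 + 2*Y)
-11 + j(-4, -4)*r(8, -7) = -11 - 4*(2 + 2*8) = -11 - 4*(2 + 16) = -11 - 4*18 = -11 - 72 = -83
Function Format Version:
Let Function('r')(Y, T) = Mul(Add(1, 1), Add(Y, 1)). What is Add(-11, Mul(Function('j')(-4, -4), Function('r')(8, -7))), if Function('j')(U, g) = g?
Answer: -83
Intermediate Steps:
Function('r')(Y, T) = Add(2, Mul(2, Y)) (Function('r')(Y, T) = Mul(2, Add(1, Y)) = Add(2, Mul(2, Y)))
Add(-11, Mul(Function('j')(-4, -4), Function('r')(8, -7))) = Add(-11, Mul(-4, Add(2, Mul(2, 8)))) = Add(-11, Mul(-4, Add(2, 16))) = Add(-11, Mul(-4, 18)) = Add(-11, -72) = -83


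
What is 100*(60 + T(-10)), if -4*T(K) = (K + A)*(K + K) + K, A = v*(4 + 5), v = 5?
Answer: 23750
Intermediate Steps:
A = 45 (A = 5*(4 + 5) = 5*9 = 45)
T(K) = -K/4 - K*(45 + K)/2 (T(K) = -((K + 45)*(K + K) + K)/4 = -((45 + K)*(2*K) + K)/4 = -(2*K*(45 + K) + K)/4 = -(K + 2*K*(45 + K))/4 = -K/4 - K*(45 + K)/2)
100*(60 + T(-10)) = 100*(60 - ¼*(-10)*(91 + 2*(-10))) = 100*(60 - ¼*(-10)*(91 - 20)) = 100*(60 - ¼*(-10)*71) = 100*(60 + 355/2) = 100*(475/2) = 23750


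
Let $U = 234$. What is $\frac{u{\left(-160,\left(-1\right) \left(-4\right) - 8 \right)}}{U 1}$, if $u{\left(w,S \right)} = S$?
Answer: $- \frac{2}{117} \approx -0.017094$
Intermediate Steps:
$\frac{u{\left(-160,\left(-1\right) \left(-4\right) - 8 \right)}}{U 1} = \frac{\left(-1\right) \left(-4\right) - 8}{234 \cdot 1} = \frac{4 - 8}{234} = \left(-4\right) \frac{1}{234} = - \frac{2}{117}$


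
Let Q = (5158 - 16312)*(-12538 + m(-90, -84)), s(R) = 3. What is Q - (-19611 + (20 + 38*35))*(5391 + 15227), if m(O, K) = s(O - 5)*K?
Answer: 519164958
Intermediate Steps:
m(O, K) = 3*K
Q = 142659660 (Q = (5158 - 16312)*(-12538 + 3*(-84)) = -11154*(-12538 - 252) = -11154*(-12790) = 142659660)
Q - (-19611 + (20 + 38*35))*(5391 + 15227) = 142659660 - (-19611 + (20 + 38*35))*(5391 + 15227) = 142659660 - (-19611 + (20 + 1330))*20618 = 142659660 - (-19611 + 1350)*20618 = 142659660 - (-18261)*20618 = 142659660 - 1*(-376505298) = 142659660 + 376505298 = 519164958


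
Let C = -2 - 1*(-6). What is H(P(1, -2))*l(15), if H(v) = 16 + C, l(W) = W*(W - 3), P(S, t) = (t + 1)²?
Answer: 3600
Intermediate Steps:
C = 4 (C = -2 + 6 = 4)
P(S, t) = (1 + t)²
l(W) = W*(-3 + W)
H(v) = 20 (H(v) = 16 + 4 = 20)
H(P(1, -2))*l(15) = 20*(15*(-3 + 15)) = 20*(15*12) = 20*180 = 3600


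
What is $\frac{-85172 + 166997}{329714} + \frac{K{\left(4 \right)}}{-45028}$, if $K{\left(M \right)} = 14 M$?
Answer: $\frac{916488029}{3711590498} \approx 0.24693$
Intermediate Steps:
$\frac{-85172 + 166997}{329714} + \frac{K{\left(4 \right)}}{-45028} = \frac{-85172 + 166997}{329714} + \frac{14 \cdot 4}{-45028} = 81825 \cdot \frac{1}{329714} + 56 \left(- \frac{1}{45028}\right) = \frac{81825}{329714} - \frac{14}{11257} = \frac{916488029}{3711590498}$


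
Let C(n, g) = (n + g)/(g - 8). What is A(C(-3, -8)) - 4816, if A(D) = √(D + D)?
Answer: -4816 + √22/4 ≈ -4814.8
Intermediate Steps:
C(n, g) = (g + n)/(-8 + g)
A(D) = √2*√D (A(D) = √(2*D) = √2*√D)
A(C(-3, -8)) - 4816 = √2*√((-8 - 3)/(-8 - 8)) - 4816 = √2*√(-11/(-16)) - 4816 = √2*√(-1/16*(-11)) - 4816 = √2*√(11/16) - 4816 = √2*(√11/4) - 4816 = √22/4 - 4816 = -4816 + √22/4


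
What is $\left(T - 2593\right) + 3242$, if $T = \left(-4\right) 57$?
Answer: $421$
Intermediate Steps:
$T = -228$
$\left(T - 2593\right) + 3242 = \left(-228 - 2593\right) + 3242 = -2821 + 3242 = 421$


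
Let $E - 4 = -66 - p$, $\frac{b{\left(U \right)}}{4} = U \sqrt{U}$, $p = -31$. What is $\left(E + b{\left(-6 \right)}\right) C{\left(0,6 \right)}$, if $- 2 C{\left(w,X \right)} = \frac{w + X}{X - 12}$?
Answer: $- \frac{31}{2} - 12 i \sqrt{6} \approx -15.5 - 29.394 i$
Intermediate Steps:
$b{\left(U \right)} = 4 U^{\frac{3}{2}}$ ($b{\left(U \right)} = 4 U \sqrt{U} = 4 U^{\frac{3}{2}}$)
$C{\left(w,X \right)} = - \frac{X + w}{2 \left(-12 + X\right)}$ ($C{\left(w,X \right)} = - \frac{\left(w + X\right) \frac{1}{X - 12}}{2} = - \frac{\left(X + w\right) \frac{1}{-12 + X}}{2} = - \frac{\frac{1}{-12 + X} \left(X + w\right)}{2} = - \frac{X + w}{2 \left(-12 + X\right)}$)
$E = -31$ ($E = 4 - 35 = -31$)
$\left(E + b{\left(-6 \right)}\right) C{\left(0,6 \right)} = \left(-31 + 4 \left(-6\right)^{\frac{3}{2}}\right) \frac{\left(-1\right) 6 - 0}{2 \left(-12 + 6\right)} = \left(-31 + 4 \left(- 6 i \sqrt{6}\right)\right) \frac{-6 + 0}{2 \left(-6\right)} = \left(-31 - 24 i \sqrt{6}\right) \frac{1}{2} \left(- \frac{1}{6}\right) \left(-6\right) = \left(-31 - 24 i \sqrt{6}\right) \frac{1}{2} = - \frac{31}{2} - 12 i \sqrt{6}$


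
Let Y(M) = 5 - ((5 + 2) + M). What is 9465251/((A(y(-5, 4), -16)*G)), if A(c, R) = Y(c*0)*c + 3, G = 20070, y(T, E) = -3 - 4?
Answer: 9465251/341190 ≈ 27.742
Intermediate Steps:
Y(M) = -2 - M (Y(M) = 5 - (7 + M) = 5 + (-7 - M) = -2 - M)
y(T, E) = -7
A(c, R) = 3 - 2*c (A(c, R) = (-2 - c*0)*c + 3 = (-2 - 1*0)*c + 3 = (-2 + 0)*c + 3 = -2*c + 3 = 3 - 2*c)
9465251/((A(y(-5, 4), -16)*G)) = 9465251/(((3 - 2*(-7))*20070)) = 9465251/(((3 + 14)*20070)) = 9465251/((17*20070)) = 9465251/341190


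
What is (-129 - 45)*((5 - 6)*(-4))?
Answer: -696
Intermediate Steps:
(-129 - 45)*((5 - 6)*(-4)) = -(-174)*(-4) = -174*4 = -696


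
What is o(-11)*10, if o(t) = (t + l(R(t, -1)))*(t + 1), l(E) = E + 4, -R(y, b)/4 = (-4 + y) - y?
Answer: -900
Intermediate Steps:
R(y, b) = 16 (R(y, b) = -4*((-4 + y) - y) = -4*(-4) = 16)
l(E) = 4 + E
o(t) = (1 + t)*(20 + t) (o(t) = (t + (4 + 16))*(t + 1) = (t + 20)*(1 + t) = (20 + t)*(1 + t) = (1 + t)*(20 + t))
o(-11)*10 = (20 + (-11)**2 + 21*(-11))*10 = (20 + 121 - 231)*10 = -90*10 = -900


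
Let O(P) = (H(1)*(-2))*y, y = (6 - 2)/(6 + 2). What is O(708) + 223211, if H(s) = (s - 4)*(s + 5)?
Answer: 223229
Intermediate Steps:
H(s) = (-4 + s)*(5 + s)
y = ½ (y = 4/8 = 4*(⅛) = ½ ≈ 0.50000)
O(P) = 18 (O(P) = ((-20 + 1 + 1²)*(-2))*(½) = ((-20 + 1 + 1)*(-2))*(½) = -18*(-2)*(½) = 36*(½) = 18)
O(708) + 223211 = 18 + 223211 = 223229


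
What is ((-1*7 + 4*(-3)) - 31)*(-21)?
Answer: 1050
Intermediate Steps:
((-1*7 + 4*(-3)) - 31)*(-21) = ((-7 - 12) - 31)*(-21) = (-19 - 31)*(-21) = -50*(-21) = 1050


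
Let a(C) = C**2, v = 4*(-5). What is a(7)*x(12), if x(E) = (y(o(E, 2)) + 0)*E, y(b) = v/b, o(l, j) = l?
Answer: -980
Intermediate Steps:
v = -20
y(b) = -20/b
x(E) = -20 (x(E) = (-20/E + 0)*E = (-20/E)*E = -20)
a(7)*x(12) = 7**2*(-20) = 49*(-20) = -980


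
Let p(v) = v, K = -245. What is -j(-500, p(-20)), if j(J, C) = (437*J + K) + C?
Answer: 218765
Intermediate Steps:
j(J, C) = -245 + C + 437*J (j(J, C) = (437*J - 245) + C = (-245 + 437*J) + C = -245 + C + 437*J)
-j(-500, p(-20)) = -(-245 - 20 + 437*(-500)) = -(-245 - 20 - 218500) = -1*(-218765) = 218765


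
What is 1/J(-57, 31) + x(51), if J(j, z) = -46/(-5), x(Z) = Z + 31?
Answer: 3777/46 ≈ 82.109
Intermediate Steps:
x(Z) = 31 + Z
J(j, z) = 46/5 (J(j, z) = -46*(-1/5) = 46/5)
1/J(-57, 31) + x(51) = 1/(46/5) + (31 + 51) = 5/46 + 82 = 3777/46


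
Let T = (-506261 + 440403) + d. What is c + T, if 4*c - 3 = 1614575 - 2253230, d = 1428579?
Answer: 1203058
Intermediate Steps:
c = -159663 (c = 3/4 + (1614575 - 2253230)/4 = 3/4 + (1/4)*(-638655) = 3/4 - 638655/4 = -159663)
T = 1362721 (T = (-506261 + 440403) + 1428579 = -65858 + 1428579 = 1362721)
c + T = -159663 + 1362721 = 1203058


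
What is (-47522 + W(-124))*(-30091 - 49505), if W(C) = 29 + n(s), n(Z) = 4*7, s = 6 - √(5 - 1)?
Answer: 3778024140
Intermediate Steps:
s = 4 (s = 6 - √4 = 6 - 1*2 = 6 - 2 = 4)
n(Z) = 28
W(C) = 57 (W(C) = 29 + 28 = 57)
(-47522 + W(-124))*(-30091 - 49505) = (-47522 + 57)*(-30091 - 49505) = -47465*(-79596) = 3778024140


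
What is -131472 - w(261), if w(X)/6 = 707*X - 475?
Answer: -1235784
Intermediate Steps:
w(X) = -2850 + 4242*X (w(X) = 6*(707*X - 475) = 6*(-475 + 707*X) = -2850 + 4242*X)
-131472 - w(261) = -131472 - (-2850 + 4242*261) = -131472 - (-2850 + 1107162) = -131472 - 1*1104312 = -131472 - 1104312 = -1235784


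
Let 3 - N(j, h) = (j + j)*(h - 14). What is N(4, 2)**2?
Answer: 9801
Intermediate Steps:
N(j, h) = 3 - 2*j*(-14 + h) (N(j, h) = 3 - (j + j)*(h - 14) = 3 - 2*j*(-14 + h))
N(4, 2)**2 = (3 + 28*4 - 2*2*4)**2 = (3 + 112 - 16)**2 = 99**2 = 9801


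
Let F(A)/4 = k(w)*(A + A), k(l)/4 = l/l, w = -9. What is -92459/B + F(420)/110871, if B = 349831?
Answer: -1849764383/12928704267 ≈ -0.14307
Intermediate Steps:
k(l) = 4 (k(l) = 4*(l/l) = 4*1 = 4)
F(A) = 32*A (F(A) = 4*(4*(A + A)) = 4*(4*(2*A)) = 4*(8*A) = 32*A)
-92459/B + F(420)/110871 = -92459/349831 + (32*420)/110871 = -92459*1/349831 + 13440*(1/110871) = -92459/349831 + 4480/36957 = -1849764383/12928704267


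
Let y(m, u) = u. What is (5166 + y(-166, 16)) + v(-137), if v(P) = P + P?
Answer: 4908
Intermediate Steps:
v(P) = 2*P
(5166 + y(-166, 16)) + v(-137) = (5166 + 16) + 2*(-137) = 5182 - 274 = 4908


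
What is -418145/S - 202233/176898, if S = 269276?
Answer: -3057750179/1134152044 ≈ -2.6961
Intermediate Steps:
-418145/S - 202233/176898 = -418145/269276 - 202233/176898 = -418145*1/269276 - 202233*1/176898 = -59735/38468 - 67411/58966 = -3057750179/1134152044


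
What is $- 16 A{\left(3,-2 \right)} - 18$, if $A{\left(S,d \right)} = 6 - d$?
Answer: $-146$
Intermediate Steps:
$- 16 A{\left(3,-2 \right)} - 18 = - 16 \left(6 - -2\right) - 18 = - 16 \left(6 + 2\right) - 18 = \left(-16\right) 8 - 18 = -128 - 18 = -146$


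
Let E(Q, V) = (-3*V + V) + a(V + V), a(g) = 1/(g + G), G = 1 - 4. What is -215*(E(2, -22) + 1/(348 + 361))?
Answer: -315093250/33323 ≈ -9455.7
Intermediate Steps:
G = -3
a(g) = 1/(-3 + g) (a(g) = 1/(g - 3) = 1/(-3 + g))
E(Q, V) = 1/(-3 + 2*V) - 2*V (E(Q, V) = (-3*V + V) + 1/(-3 + (V + V)) = -2*V + 1/(-3 + 2*V) = 1/(-3 + 2*V) - 2*V)
-215*(E(2, -22) + 1/(348 + 361)) = -215*((1 - 2*(-22)*(-3 + 2*(-22)))/(-3 + 2*(-22)) + 1/(348 + 361)) = -215*((1 - 2*(-22)*(-3 - 44))/(-3 - 44) + 1/709) = -215*((1 - 2*(-22)*(-47))/(-47) + 1/709) = -215*(-(1 - 2068)/47 + 1/709) = -215*(-1/47*(-2067) + 1/709) = -215*(2067/47 + 1/709) = -215*1465550/33323 = -315093250/33323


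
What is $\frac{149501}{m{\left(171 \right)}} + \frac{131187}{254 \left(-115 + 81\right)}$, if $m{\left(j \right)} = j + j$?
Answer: $\frac{623112341}{1476756} \approx 421.95$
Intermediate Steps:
$m{\left(j \right)} = 2 j$
$\frac{149501}{m{\left(171 \right)}} + \frac{131187}{254 \left(-115 + 81\right)} = \frac{149501}{2 \cdot 171} + \frac{131187}{254 \left(-115 + 81\right)} = \frac{149501}{342} + \frac{131187}{254 \left(-34\right)} = 149501 \cdot \frac{1}{342} + \frac{131187}{-8636} = \frac{149501}{342} + 131187 \left(- \frac{1}{8636}\right) = \frac{149501}{342} - \frac{131187}{8636} = \frac{623112341}{1476756}$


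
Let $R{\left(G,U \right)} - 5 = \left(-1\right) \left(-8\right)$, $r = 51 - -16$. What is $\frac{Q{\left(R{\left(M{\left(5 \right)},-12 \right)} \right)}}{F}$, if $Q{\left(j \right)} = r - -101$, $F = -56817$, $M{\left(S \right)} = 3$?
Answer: $- \frac{56}{18939} \approx -0.0029569$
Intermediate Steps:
$r = 67$ ($r = 51 + 16 = 67$)
$R{\left(G,U \right)} = 13$ ($R{\left(G,U \right)} = 5 - -8 = 5 + 8 = 13$)
$Q{\left(j \right)} = 168$ ($Q{\left(j \right)} = 67 - -101 = 67 + 101 = 168$)
$\frac{Q{\left(R{\left(M{\left(5 \right)},-12 \right)} \right)}}{F} = \frac{168}{-56817} = 168 \left(- \frac{1}{56817}\right) = - \frac{56}{18939}$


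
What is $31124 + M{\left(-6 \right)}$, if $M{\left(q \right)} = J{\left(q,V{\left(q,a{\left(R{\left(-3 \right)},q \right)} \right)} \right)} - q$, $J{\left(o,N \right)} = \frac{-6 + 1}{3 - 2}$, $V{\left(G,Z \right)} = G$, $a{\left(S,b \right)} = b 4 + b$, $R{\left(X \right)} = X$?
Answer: $31125$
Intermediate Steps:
$a{\left(S,b \right)} = 5 b$ ($a{\left(S,b \right)} = 4 b + b = 5 b$)
$J{\left(o,N \right)} = -5$ ($J{\left(o,N \right)} = - \frac{5}{1} = \left(-5\right) 1 = -5$)
$M{\left(q \right)} = -5 - q$
$31124 + M{\left(-6 \right)} = 31124 - -1 = 31124 + \left(-5 + 6\right) = 31124 + 1 = 31125$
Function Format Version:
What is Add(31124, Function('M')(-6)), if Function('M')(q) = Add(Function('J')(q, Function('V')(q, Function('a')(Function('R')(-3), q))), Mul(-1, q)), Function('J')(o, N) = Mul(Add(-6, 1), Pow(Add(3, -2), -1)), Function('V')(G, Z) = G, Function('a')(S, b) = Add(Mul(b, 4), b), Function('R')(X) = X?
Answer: 31125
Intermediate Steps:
Function('a')(S, b) = Mul(5, b) (Function('a')(S, b) = Add(Mul(4, b), b) = Mul(5, b))
Function('J')(o, N) = -5 (Function('J')(o, N) = Mul(-5, Pow(1, -1)) = Mul(-5, 1) = -5)
Function('M')(q) = Add(-5, Mul(-1, q))
Add(31124, Function('M')(-6)) = Add(31124, Add(-5, Mul(-1, -6))) = Add(31124, Add(-5, 6)) = Add(31124, 1) = 31125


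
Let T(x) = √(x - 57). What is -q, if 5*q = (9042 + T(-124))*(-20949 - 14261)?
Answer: 63673764 + 7042*I*√181 ≈ 6.3674e+7 + 94740.0*I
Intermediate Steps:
T(x) = √(-57 + x)
q = -63673764 - 7042*I*√181 (q = ((9042 + √(-57 - 124))*(-20949 - 14261))/5 = ((9042 + √(-181))*(-35210))/5 = ((9042 + I*√181)*(-35210))/5 = (-318368820 - 35210*I*√181)/5 = -63673764 - 7042*I*√181 ≈ -6.3674e+7 - 94740.0*I)
-q = -(-63673764 - 7042*I*√181) = 63673764 + 7042*I*√181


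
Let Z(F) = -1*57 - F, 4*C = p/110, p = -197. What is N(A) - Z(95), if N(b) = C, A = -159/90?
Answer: 66683/440 ≈ 151.55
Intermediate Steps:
A = -53/30 (A = -159*1/90 = -53/30 ≈ -1.7667)
C = -197/440 (C = (-197/110)/4 = (-197*1/110)/4 = (¼)*(-197/110) = -197/440 ≈ -0.44773)
N(b) = -197/440
Z(F) = -57 - F
N(A) - Z(95) = -197/440 - (-57 - 1*95) = -197/440 - (-57 - 95) = -197/440 - 1*(-152) = -197/440 + 152 = 66683/440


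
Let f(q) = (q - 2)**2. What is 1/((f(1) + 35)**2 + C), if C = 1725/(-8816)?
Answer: 8816/11423811 ≈ 0.00077172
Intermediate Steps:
f(q) = (-2 + q)**2
C = -1725/8816 (C = 1725*(-1/8816) = -1725/8816 ≈ -0.19567)
1/((f(1) + 35)**2 + C) = 1/(((-2 + 1)**2 + 35)**2 - 1725/8816) = 1/(((-1)**2 + 35)**2 - 1725/8816) = 1/((1 + 35)**2 - 1725/8816) = 1/(36**2 - 1725/8816) = 1/(1296 - 1725/8816) = 1/(11423811/8816) = 8816/11423811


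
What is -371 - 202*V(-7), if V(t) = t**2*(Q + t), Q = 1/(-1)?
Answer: 78813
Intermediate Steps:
Q = -1
V(t) = t**2*(-1 + t)
-371 - 202*V(-7) = -371 - 202*(-7)**2*(-1 - 7) = -371 - 9898*(-8) = -371 - 202*(-392) = -371 + 79184 = 78813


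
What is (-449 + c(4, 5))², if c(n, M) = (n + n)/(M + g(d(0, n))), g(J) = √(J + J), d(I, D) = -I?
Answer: 5004169/25 ≈ 2.0017e+5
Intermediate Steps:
g(J) = √2*√J (g(J) = √(2*J) = √2*√J)
c(n, M) = 2*n/M (c(n, M) = (n + n)/(M + √2*√(-1*0)) = (2*n)/(M + √2*√0) = (2*n)/(M + √2*0) = (2*n)/(M + 0) = (2*n)/M = 2*n/M)
(-449 + c(4, 5))² = (-449 + 2*4/5)² = (-449 + 2*4*(⅕))² = (-449 + 8/5)² = (-2237/5)² = 5004169/25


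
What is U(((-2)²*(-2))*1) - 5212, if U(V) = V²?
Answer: -5148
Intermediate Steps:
U(((-2)²*(-2))*1) - 5212 = (((-2)²*(-2))*1)² - 5212 = ((4*(-2))*1)² - 5212 = (-8*1)² - 5212 = (-8)² - 5212 = 64 - 5212 = -5148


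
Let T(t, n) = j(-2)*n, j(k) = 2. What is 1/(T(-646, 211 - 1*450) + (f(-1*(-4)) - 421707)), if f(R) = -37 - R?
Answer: -1/422226 ≈ -2.3684e-6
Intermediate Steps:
T(t, n) = 2*n
1/(T(-646, 211 - 1*450) + (f(-1*(-4)) - 421707)) = 1/(2*(211 - 1*450) + ((-37 - (-1)*(-4)) - 421707)) = 1/(2*(211 - 450) + ((-37 - 1*4) - 421707)) = 1/(2*(-239) + ((-37 - 4) - 421707)) = 1/(-478 + (-41 - 421707)) = 1/(-478 - 421748) = 1/(-422226) = -1/422226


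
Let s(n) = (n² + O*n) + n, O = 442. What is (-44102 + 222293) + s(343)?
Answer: 447789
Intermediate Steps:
s(n) = n² + 443*n (s(n) = (n² + 442*n) + n = n² + 443*n)
(-44102 + 222293) + s(343) = (-44102 + 222293) + 343*(443 + 343) = 178191 + 343*786 = 178191 + 269598 = 447789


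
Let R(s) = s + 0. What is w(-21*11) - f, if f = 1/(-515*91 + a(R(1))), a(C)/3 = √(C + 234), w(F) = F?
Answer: -101470256909/439265222 + 3*√235/2196326110 ≈ -231.00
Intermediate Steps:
R(s) = s
a(C) = 3*√(234 + C) (a(C) = 3*√(C + 234) = 3*√(234 + C))
f = 1/(-46865 + 3*√235) (f = 1/(-515*91 + 3*√(234 + 1)) = 1/(-46865 + 3*√235) ≈ -2.1359e-5)
w(-21*11) - f = -21*11 - (-9373/439265222 - 3*√235/2196326110) = -231 + (9373/439265222 + 3*√235/2196326110) = -101470256909/439265222 + 3*√235/2196326110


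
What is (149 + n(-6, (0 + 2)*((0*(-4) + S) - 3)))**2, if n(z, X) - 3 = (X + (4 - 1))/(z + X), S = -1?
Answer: 4549689/196 ≈ 23213.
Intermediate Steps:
n(z, X) = 3 + (3 + X)/(X + z) (n(z, X) = 3 + (X + (4 - 1))/(z + X) = 3 + (X + 3)/(X + z) = 3 + (3 + X)/(X + z))
(149 + n(-6, (0 + 2)*((0*(-4) + S) - 3)))**2 = (149 + (3 + 3*(-6) + 4*((0 + 2)*((0*(-4) - 1) - 3)))/((0 + 2)*((0*(-4) - 1) - 3) - 6))**2 = (149 + (3 - 18 + 4*(2*((0 - 1) - 3)))/(2*((0 - 1) - 3) - 6))**2 = (149 + (3 - 18 + 4*(2*(-1 - 3)))/(2*(-1 - 3) - 6))**2 = (149 + (3 - 18 + 4*(2*(-4)))/(2*(-4) - 6))**2 = (149 + (3 - 18 + 4*(-8))/(-8 - 6))**2 = (149 + (3 - 18 - 32)/(-14))**2 = (149 - 1/14*(-47))**2 = (149 + 47/14)**2 = (2133/14)**2 = 4549689/196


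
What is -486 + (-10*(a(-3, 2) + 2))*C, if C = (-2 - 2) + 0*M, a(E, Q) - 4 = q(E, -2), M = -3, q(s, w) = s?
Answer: -366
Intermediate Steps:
a(E, Q) = 4 + E
C = -4 (C = (-2 - 2) + 0*(-3) = -4 + 0 = -4)
-486 + (-10*(a(-3, 2) + 2))*C = -486 - 10*((4 - 3) + 2)*(-4) = -486 - 10*(1 + 2)*(-4) = -486 - 10*3*(-4) = -486 - 30*(-4) = -486 + 120 = -366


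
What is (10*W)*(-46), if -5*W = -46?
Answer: -4232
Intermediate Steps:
W = 46/5 (W = -⅕*(-46) = 46/5 ≈ 9.2000)
(10*W)*(-46) = (10*(46/5))*(-46) = 92*(-46) = -4232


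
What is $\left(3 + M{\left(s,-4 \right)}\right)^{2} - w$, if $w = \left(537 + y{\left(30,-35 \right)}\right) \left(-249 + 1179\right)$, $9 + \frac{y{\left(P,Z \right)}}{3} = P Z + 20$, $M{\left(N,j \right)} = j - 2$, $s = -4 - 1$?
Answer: $2399409$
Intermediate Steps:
$s = -5$ ($s = -4 - 1 = -5$)
$M{\left(N,j \right)} = -2 + j$
$y{\left(P,Z \right)} = 33 + 3 P Z$ ($y{\left(P,Z \right)} = -27 + 3 \left(P Z + 20\right) = -27 + 3 \left(20 + P Z\right) = -27 + \left(60 + 3 P Z\right) = 33 + 3 P Z$)
$w = -2399400$ ($w = \left(537 + \left(33 + 3 \cdot 30 \left(-35\right)\right)\right) \left(-249 + 1179\right) = \left(537 + \left(33 - 3150\right)\right) 930 = \left(537 - 3117\right) 930 = \left(-2580\right) 930 = -2399400$)
$\left(3 + M{\left(s,-4 \right)}\right)^{2} - w = \left(3 - 6\right)^{2} - -2399400 = \left(3 - 6\right)^{2} + 2399400 = \left(-3\right)^{2} + 2399400 = 9 + 2399400 = 2399409$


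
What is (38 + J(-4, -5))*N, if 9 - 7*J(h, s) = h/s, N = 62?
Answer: 85002/35 ≈ 2428.6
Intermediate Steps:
J(h, s) = 9/7 - h/(7*s)
(38 + J(-4, -5))*N = (38 + (⅐)*(-1*(-4) + 9*(-5))/(-5))*62 = (38 + (⅐)*(-⅕)*(4 - 45))*62 = (38 + (⅐)*(-⅕)*(-41))*62 = (38 + 41/35)*62 = (1371/35)*62 = 85002/35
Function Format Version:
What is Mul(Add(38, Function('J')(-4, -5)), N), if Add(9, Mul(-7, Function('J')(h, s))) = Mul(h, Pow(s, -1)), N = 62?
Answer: Rational(85002, 35) ≈ 2428.6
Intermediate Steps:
Function('J')(h, s) = Add(Rational(9, 7), Mul(Rational(-1, 7), h, Pow(s, -1))) (Function('J')(h, s) = Add(Rational(9, 7), Mul(Rational(-1, 7), Mul(h, Pow(s, -1)))) = Add(Rational(9, 7), Mul(Rational(-1, 7), h, Pow(s, -1))))
Mul(Add(38, Function('J')(-4, -5)), N) = Mul(Add(38, Mul(Rational(1, 7), Pow(-5, -1), Add(Mul(-1, -4), Mul(9, -5)))), 62) = Mul(Add(38, Mul(Rational(1, 7), Rational(-1, 5), Add(4, -45))), 62) = Mul(Add(38, Mul(Rational(1, 7), Rational(-1, 5), -41)), 62) = Mul(Add(38, Rational(41, 35)), 62) = Mul(Rational(1371, 35), 62) = Rational(85002, 35)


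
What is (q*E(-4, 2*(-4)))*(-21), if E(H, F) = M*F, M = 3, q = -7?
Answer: -3528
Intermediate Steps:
E(H, F) = 3*F
(q*E(-4, 2*(-4)))*(-21) = -21*2*(-4)*(-21) = -21*(-8)*(-21) = -7*(-24)*(-21) = 168*(-21) = -3528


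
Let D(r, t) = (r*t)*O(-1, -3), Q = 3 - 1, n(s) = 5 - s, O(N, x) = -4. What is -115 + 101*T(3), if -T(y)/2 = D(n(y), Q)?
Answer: 3117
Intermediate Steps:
Q = 2
D(r, t) = -4*r*t (D(r, t) = (r*t)*(-4) = -4*r*t)
T(y) = 80 - 16*y (T(y) = -(-8)*(5 - y)*2 = -2*(-40 + 8*y) = 80 - 16*y)
-115 + 101*T(3) = -115 + 101*(80 - 16*3) = -115 + 101*(80 - 48) = -115 + 101*32 = -115 + 3232 = 3117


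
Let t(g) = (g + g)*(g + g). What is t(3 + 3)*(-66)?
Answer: -9504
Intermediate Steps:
t(g) = 4*g² (t(g) = (2*g)*(2*g) = 4*g²)
t(3 + 3)*(-66) = (4*(3 + 3)²)*(-66) = (4*6²)*(-66) = (4*36)*(-66) = 144*(-66) = -9504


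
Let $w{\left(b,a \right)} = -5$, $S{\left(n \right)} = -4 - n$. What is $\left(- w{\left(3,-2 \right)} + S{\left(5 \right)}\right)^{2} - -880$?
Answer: $896$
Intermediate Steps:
$\left(- w{\left(3,-2 \right)} + S{\left(5 \right)}\right)^{2} - -880 = \left(\left(-1\right) \left(-5\right) - 9\right)^{2} - -880 = \left(5 - 9\right)^{2} + 880 = \left(-4\right)^{2} + 880 = 16 + 880 = 896$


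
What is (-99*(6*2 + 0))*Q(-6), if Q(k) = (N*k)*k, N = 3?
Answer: -128304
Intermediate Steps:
Q(k) = 3*k² (Q(k) = (3*k)*k = 3*k²)
(-99*(6*2 + 0))*Q(-6) = (-99*(6*2 + 0))*(3*(-6)²) = (-99*(12 + 0))*(3*36) = -99*12*108 = -1188*108 = -128304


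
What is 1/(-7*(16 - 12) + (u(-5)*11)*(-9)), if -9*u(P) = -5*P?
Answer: 1/247 ≈ 0.0040486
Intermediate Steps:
u(P) = 5*P/9 (u(P) = -(-5)*P/9 = 5*P/9)
1/(-7*(16 - 12) + (u(-5)*11)*(-9)) = 1/(-7*(16 - 12) + (((5/9)*(-5))*11)*(-9)) = 1/(-7*4 - 25/9*11*(-9)) = 1/(-28 - 275/9*(-9)) = 1/(-28 + 275) = 1/247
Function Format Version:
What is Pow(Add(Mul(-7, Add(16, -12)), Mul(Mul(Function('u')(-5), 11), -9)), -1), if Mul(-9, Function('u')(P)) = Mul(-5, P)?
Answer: Rational(1, 247) ≈ 0.0040486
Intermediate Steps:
Function('u')(P) = Mul(Rational(5, 9), P) (Function('u')(P) = Mul(Rational(-1, 9), Mul(-5, P)) = Mul(Rational(5, 9), P))
Pow(Add(Mul(-7, Add(16, -12)), Mul(Mul(Function('u')(-5), 11), -9)), -1) = Pow(Add(Mul(-7, Add(16, -12)), Mul(Mul(Mul(Rational(5, 9), -5), 11), -9)), -1) = Pow(Add(Mul(-7, 4), Mul(Mul(Rational(-25, 9), 11), -9)), -1) = Pow(Add(-28, Mul(Rational(-275, 9), -9)), -1) = Pow(Add(-28, 275), -1) = Pow(247, -1) = Rational(1, 247)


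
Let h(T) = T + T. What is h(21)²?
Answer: 1764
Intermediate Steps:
h(T) = 2*T
h(21)² = (2*21)² = 42² = 1764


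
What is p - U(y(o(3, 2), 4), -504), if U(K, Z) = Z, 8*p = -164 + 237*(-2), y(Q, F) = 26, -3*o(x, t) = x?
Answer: 1697/4 ≈ 424.25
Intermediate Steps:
o(x, t) = -x/3
p = -319/4 (p = (-164 + 237*(-2))/8 = (-164 - 474)/8 = (⅛)*(-638) = -319/4 ≈ -79.750)
p - U(y(o(3, 2), 4), -504) = -319/4 - 1*(-504) = -319/4 + 504 = 1697/4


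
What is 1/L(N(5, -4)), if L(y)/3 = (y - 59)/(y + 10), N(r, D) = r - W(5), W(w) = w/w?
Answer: -14/165 ≈ -0.084849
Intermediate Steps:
W(w) = 1
N(r, D) = -1 + r (N(r, D) = r - 1*1 = r - 1 = -1 + r)
L(y) = 3*(-59 + y)/(10 + y) (L(y) = 3*((y - 59)/(y + 10)) = 3*((-59 + y)/(10 + y)) = 3*(-59 + y)/(10 + y))
1/L(N(5, -4)) = 1/(3*(-59 + (-1 + 5))/(10 + (-1 + 5))) = 1/(3*(-59 + 4)/(10 + 4)) = 1/(3*(-55)/14) = 1/(3*(1/14)*(-55)) = 1/(-165/14) = -14/165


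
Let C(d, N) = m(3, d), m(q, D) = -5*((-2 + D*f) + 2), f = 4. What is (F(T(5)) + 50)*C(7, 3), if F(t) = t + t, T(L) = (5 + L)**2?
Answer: -35000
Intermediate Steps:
m(q, D) = -20*D (m(q, D) = -5*((-2 + D*4) + 2) = -5*((-2 + 4*D) + 2) = -20*D)
C(d, N) = -20*d
F(t) = 2*t
(F(T(5)) + 50)*C(7, 3) = (2*(5 + 5)**2 + 50)*(-20*7) = (2*10**2 + 50)*(-140) = (2*100 + 50)*(-140) = (200 + 50)*(-140) = 250*(-140) = -35000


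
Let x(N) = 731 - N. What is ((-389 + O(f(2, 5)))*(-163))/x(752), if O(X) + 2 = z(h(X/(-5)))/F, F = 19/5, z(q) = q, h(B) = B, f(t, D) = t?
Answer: -403751/133 ≈ -3035.7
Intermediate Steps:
F = 19/5 (F = 19*(⅕) = 19/5 ≈ 3.8000)
O(X) = -2 - X/19 (O(X) = -2 + (X/(-5))/(19/5) = -2 + (X*(-⅕))*(5/19) = -2 - X/5*(5/19) = -2 - X/19)
((-389 + O(f(2, 5)))*(-163))/x(752) = ((-389 + (-2 - 1/19*2))*(-163))/(731 - 1*752) = ((-389 + (-2 - 2/19))*(-163))/(731 - 752) = ((-389 - 40/19)*(-163))/(-21) = -7431/19*(-163)*(-1/21) = (1211253/19)*(-1/21) = -403751/133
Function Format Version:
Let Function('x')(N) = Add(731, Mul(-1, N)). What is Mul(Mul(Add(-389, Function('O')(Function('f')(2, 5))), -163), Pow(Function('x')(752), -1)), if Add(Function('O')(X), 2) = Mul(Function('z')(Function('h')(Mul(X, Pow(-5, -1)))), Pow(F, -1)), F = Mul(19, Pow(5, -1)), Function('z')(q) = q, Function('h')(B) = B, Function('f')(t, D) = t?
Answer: Rational(-403751, 133) ≈ -3035.7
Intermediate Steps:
F = Rational(19, 5) (F = Mul(19, Rational(1, 5)) = Rational(19, 5) ≈ 3.8000)
Function('O')(X) = Add(-2, Mul(Rational(-1, 19), X)) (Function('O')(X) = Add(-2, Mul(Mul(X, Pow(-5, -1)), Pow(Rational(19, 5), -1))) = Add(-2, Mul(Mul(X, Rational(-1, 5)), Rational(5, 19))) = Add(-2, Mul(Mul(Rational(-1, 5), X), Rational(5, 19))) = Add(-2, Mul(Rational(-1, 19), X)))
Mul(Mul(Add(-389, Function('O')(Function('f')(2, 5))), -163), Pow(Function('x')(752), -1)) = Mul(Mul(Add(-389, Add(-2, Mul(Rational(-1, 19), 2))), -163), Pow(Add(731, Mul(-1, 752)), -1)) = Mul(Mul(Add(-389, Add(-2, Rational(-2, 19))), -163), Pow(Add(731, -752), -1)) = Mul(Mul(Add(-389, Rational(-40, 19)), -163), Pow(-21, -1)) = Mul(Mul(Rational(-7431, 19), -163), Rational(-1, 21)) = Mul(Rational(1211253, 19), Rational(-1, 21)) = Rational(-403751, 133)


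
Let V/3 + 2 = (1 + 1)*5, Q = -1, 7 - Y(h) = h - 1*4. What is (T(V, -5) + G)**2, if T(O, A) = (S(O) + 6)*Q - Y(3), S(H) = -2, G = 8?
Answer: 16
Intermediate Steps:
Y(h) = 11 - h (Y(h) = 7 - (h - 1*4) = 7 - (h - 4) = 7 - (-4 + h) = 7 + (4 - h) = 11 - h)
V = 24 (V = -6 + 3*((1 + 1)*5) = -6 + 3*(2*5) = -6 + 3*10 = -6 + 30 = 24)
T(O, A) = -12 (T(O, A) = (-2 + 6)*(-1) - (11 - 1*3) = 4*(-1) - (11 - 3) = -4 - 1*8 = -4 - 8 = -12)
(T(V, -5) + G)**2 = (-12 + 8)**2 = (-4)**2 = 16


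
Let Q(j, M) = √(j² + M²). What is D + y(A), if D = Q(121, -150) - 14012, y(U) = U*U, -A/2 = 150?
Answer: 75988 + √37141 ≈ 76181.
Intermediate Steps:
Q(j, M) = √(M² + j²)
A = -300 (A = -2*150 = -300)
y(U) = U²
D = -14012 + √37141 (D = √((-150)² + 121²) - 14012 = √(22500 + 14641) - 14012 = √37141 - 14012 = -14012 + √37141 ≈ -13819.)
D + y(A) = (-14012 + √37141) + (-300)² = (-14012 + √37141) + 90000 = 75988 + √37141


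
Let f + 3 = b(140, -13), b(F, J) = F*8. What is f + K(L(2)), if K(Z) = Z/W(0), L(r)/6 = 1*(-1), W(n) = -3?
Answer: 1119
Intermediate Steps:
L(r) = -6 (L(r) = 6*(1*(-1)) = 6*(-1) = -6)
b(F, J) = 8*F
f = 1117 (f = -3 + 8*140 = -3 + 1120 = 1117)
K(Z) = -Z/3 (K(Z) = Z/(-3) = Z*(-⅓) = -Z/3)
f + K(L(2)) = 1117 - ⅓*(-6) = 1117 + 2 = 1119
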